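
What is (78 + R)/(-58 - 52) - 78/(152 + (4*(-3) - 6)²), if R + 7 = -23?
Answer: -7857/13090 ≈ -0.60023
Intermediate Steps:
R = -30 (R = -7 - 23 = -30)
(78 + R)/(-58 - 52) - 78/(152 + (4*(-3) - 6)²) = (78 - 30)/(-58 - 52) - 78/(152 + (4*(-3) - 6)²) = 48/(-110) - 78/(152 + (-12 - 6)²) = 48*(-1/110) - 78/(152 + (-18)²) = -24/55 - 78/(152 + 324) = -24/55 - 78/476 = -24/55 - 78*1/476 = -24/55 - 39/238 = -7857/13090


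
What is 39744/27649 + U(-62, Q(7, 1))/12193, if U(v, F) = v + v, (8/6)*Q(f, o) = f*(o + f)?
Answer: 481170116/337124257 ≈ 1.4273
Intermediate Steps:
Q(f, o) = 3*f*(f + o)/4 (Q(f, o) = 3*(f*(o + f))/4 = 3*(f*(f + o))/4 = 3*f*(f + o)/4)
U(v, F) = 2*v
39744/27649 + U(-62, Q(7, 1))/12193 = 39744/27649 + (2*(-62))/12193 = 39744*(1/27649) - 124*1/12193 = 39744/27649 - 124/12193 = 481170116/337124257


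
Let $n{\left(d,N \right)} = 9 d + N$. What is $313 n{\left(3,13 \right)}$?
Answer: $12520$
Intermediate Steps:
$n{\left(d,N \right)} = N + 9 d$
$313 n{\left(3,13 \right)} = 313 \left(13 + 9 \cdot 3\right) = 313 \left(13 + 27\right) = 313 \cdot 40 = 12520$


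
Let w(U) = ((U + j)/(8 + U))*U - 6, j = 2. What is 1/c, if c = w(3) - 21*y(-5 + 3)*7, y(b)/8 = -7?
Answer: 11/90501 ≈ 0.00012155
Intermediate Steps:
y(b) = -56 (y(b) = 8*(-7) = -56)
w(U) = -6 + U*(2 + U)/(8 + U) (w(U) = ((U + 2)/(8 + U))*U - 6 = ((2 + U)/(8 + U))*U - 6 = U*(2 + U)/(8 + U) - 6 = -6 + U*(2 + U)/(8 + U))
c = 90501/11 (c = (-48 + 3**2 - 4*3)/(8 + 3) - (-1176)*7 = (-48 + 9 - 12)/11 - 21*(-392) = (1/11)*(-51) + 8232 = -51/11 + 8232 = 90501/11 ≈ 8227.4)
1/c = 1/(90501/11) = 11/90501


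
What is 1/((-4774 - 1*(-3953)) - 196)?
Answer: -1/1017 ≈ -0.00098328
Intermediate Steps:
1/((-4774 - 1*(-3953)) - 196) = 1/((-4774 + 3953) - 196) = 1/(-821 - 196) = 1/(-1017) = -1/1017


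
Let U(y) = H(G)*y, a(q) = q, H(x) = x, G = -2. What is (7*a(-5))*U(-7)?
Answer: -490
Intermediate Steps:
U(y) = -2*y
(7*a(-5))*U(-7) = (7*(-5))*(-2*(-7)) = -35*14 = -490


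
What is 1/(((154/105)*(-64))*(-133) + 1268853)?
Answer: 15/19220059 ≈ 7.8043e-7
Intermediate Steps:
1/(((154/105)*(-64))*(-133) + 1268853) = 1/(((154*(1/105))*(-64))*(-133) + 1268853) = 1/(((22/15)*(-64))*(-133) + 1268853) = 1/(-1408/15*(-133) + 1268853) = 1/(187264/15 + 1268853) = 1/(19220059/15) = 15/19220059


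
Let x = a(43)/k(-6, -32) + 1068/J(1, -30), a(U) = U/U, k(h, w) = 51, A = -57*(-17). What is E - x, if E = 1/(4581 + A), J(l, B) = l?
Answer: -33589211/31450 ≈ -1068.0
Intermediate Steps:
A = 969
a(U) = 1
E = 1/5550 (E = 1/(4581 + 969) = 1/5550 ≈ 0.00018018)
x = 54469/51 (x = 1/51 + 1068/1 = 1*(1/51) + 1068*1 = 1/51 + 1068 = 54469/51 ≈ 1068.0)
E - x = 1/5550 - 1*54469/51 = 1/5550 - 54469/51 = -33589211/31450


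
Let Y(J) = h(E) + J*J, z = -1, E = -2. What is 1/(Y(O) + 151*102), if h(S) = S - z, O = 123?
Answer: 1/30530 ≈ 3.2755e-5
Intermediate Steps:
h(S) = 1 + S (h(S) = S - 1*(-1) = S + 1 = 1 + S)
Y(J) = -1 + J² (Y(J) = (1 - 2) + J*J = -1 + J²)
1/(Y(O) + 151*102) = 1/((-1 + 123²) + 151*102) = 1/((-1 + 15129) + 15402) = 1/(15128 + 15402) = 1/30530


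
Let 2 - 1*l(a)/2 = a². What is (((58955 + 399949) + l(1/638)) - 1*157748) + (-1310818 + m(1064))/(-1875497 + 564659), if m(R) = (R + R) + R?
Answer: 40172523715506847/133392185718 ≈ 3.0116e+5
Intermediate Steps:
m(R) = 3*R (m(R) = 2*R + R = 3*R)
l(a) = 4 - 2*a²
(((58955 + 399949) + l(1/638)) - 1*157748) + (-1310818 + m(1064))/(-1875497 + 564659) = (((58955 + 399949) + (4 - 2*(1/638)²)) - 1*157748) + (-1310818 + 3*1064)/(-1875497 + 564659) = ((458904 + (4 - 2*(1/638)²)) - 157748) + (-1310818 + 3192)/(-1310838) = ((458904 + (4 - 2*1/407044)) - 157748) - 1307626*(-1/1310838) = ((458904 + (4 - 1/203522)) - 157748) + 653813/655419 = ((458904 + 814087/203522) - 157748) + 653813/655419 = (93397873975/203522 - 157748) + 653813/655419 = 61292685519/203522 + 653813/655419 = 40172523715506847/133392185718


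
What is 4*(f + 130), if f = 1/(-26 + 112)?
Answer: 22362/43 ≈ 520.05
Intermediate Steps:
f = 1/86 ≈ 0.011628
4*(f + 130) = 4*(1/86 + 130) = 4*(11181/86) = 22362/43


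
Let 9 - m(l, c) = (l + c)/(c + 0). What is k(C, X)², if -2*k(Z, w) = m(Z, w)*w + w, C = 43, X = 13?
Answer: 1369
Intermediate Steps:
m(l, c) = 9 - (c + l)/c (m(l, c) = 9 - (l + c)/(c + 0) = 9 - (c + l)/c)
k(Z, w) = -w/2 - w*(8 - Z/w)/2 (k(Z, w) = -((8 - Z/w)*w + w)/2 = -(w*(8 - Z/w) + w)/2 = -(w + w*(8 - Z/w))/2 = -w/2 - w*(8 - Z/w)/2)
k(C, X)² = ((½)*43 - 9/2*13)² = (43/2 - 117/2)² = (-37)² = 1369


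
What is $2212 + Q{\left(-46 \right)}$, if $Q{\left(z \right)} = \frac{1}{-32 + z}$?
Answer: $\frac{172535}{78} \approx 2212.0$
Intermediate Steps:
$2212 + Q{\left(-46 \right)} = 2212 + \frac{1}{-32 - 46} = 2212 + \frac{1}{-78} = 2212 - \frac{1}{78} = \frac{172535}{78}$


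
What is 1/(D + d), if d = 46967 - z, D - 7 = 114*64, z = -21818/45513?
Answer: 45513/2470012328 ≈ 1.8426e-5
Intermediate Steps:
z = -21818/45513 (z = -21818*1/45513 = -21818/45513 ≈ -0.47938)
D = 7303 (D = 7 + 114*64 = 7 + 7296 = 7303)
d = 2137630889/45513 (d = 46967 - 1*(-21818/45513) = 46967 + 21818/45513 = 2137630889/45513 ≈ 46968.)
1/(D + d) = 1/(7303 + 2137630889/45513) = 1/(2470012328/45513) = 45513/2470012328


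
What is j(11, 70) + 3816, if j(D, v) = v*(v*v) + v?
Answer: 346886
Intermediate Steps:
j(D, v) = v + v³ (j(D, v) = v*v² + v = v³ + v = v + v³)
j(11, 70) + 3816 = (70 + 70³) + 3816 = (70 + 343000) + 3816 = 343070 + 3816 = 346886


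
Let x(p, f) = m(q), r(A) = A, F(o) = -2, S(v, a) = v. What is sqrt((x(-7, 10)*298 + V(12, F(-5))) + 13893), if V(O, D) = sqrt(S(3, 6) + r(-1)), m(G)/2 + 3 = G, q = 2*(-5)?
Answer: sqrt(6145 + sqrt(2)) ≈ 78.399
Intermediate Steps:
q = -10
m(G) = -6 + 2*G
x(p, f) = -26 (x(p, f) = -6 + 2*(-10) = -6 - 20 = -26)
V(O, D) = sqrt(2) (V(O, D) = sqrt(3 - 1) = sqrt(2))
sqrt((x(-7, 10)*298 + V(12, F(-5))) + 13893) = sqrt((-26*298 + sqrt(2)) + 13893) = sqrt((-7748 + sqrt(2)) + 13893) = sqrt(6145 + sqrt(2))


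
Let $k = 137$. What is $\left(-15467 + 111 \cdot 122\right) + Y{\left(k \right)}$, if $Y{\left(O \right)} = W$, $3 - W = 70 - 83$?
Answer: $-1909$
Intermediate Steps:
$W = 16$ ($W = 3 - \left(70 - 83\right) = 3 - -13 = 3 + 13 = 16$)
$Y{\left(O \right)} = 16$
$\left(-15467 + 111 \cdot 122\right) + Y{\left(k \right)} = \left(-15467 + 111 \cdot 122\right) + 16 = \left(-15467 + 13542\right) + 16 = -1925 + 16 = -1909$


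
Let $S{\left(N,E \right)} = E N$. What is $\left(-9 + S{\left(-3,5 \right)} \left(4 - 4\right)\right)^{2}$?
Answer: $81$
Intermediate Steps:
$\left(-9 + S{\left(-3,5 \right)} \left(4 - 4\right)\right)^{2} = \left(-9 + 5 \left(-3\right) \left(4 - 4\right)\right)^{2} = \left(-9 - 15 \left(4 - 4\right)\right)^{2} = \left(-9 - 0\right)^{2} = \left(-9 + 0\right)^{2} = \left(-9\right)^{2} = 81$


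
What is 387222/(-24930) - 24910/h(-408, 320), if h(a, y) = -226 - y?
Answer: 3792436/126035 ≈ 30.090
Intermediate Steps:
387222/(-24930) - 24910/h(-408, 320) = 387222/(-24930) - 24910/(-226 - 1*320) = 387222*(-1/24930) - 24910/(-226 - 320) = -64537/4155 - 24910/(-546) = -64537/4155 - 24910*(-1/546) = -64537/4155 + 12455/273 = 3792436/126035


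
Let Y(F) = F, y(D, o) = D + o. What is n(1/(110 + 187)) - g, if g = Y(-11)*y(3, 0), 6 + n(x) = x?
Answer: 8020/297 ≈ 27.003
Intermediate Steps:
n(x) = -6 + x
g = -33 (g = -11*(3 + 0) = -11*3 = -33)
n(1/(110 + 187)) - g = (-6 + 1/(110 + 187)) - 1*(-33) = (-6 + 1/297) + 33 = -1781/297 + 33 = 8020/297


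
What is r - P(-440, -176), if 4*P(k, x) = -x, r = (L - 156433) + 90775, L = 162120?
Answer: 96418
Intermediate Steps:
r = 96462 (r = (162120 - 156433) + 90775 = 5687 + 90775 = 96462)
P(k, x) = -x/4 (P(k, x) = (-x)/4 = -x/4)
r - P(-440, -176) = 96462 - (-1)*(-176)/4 = 96462 - 1*44 = 96462 - 44 = 96418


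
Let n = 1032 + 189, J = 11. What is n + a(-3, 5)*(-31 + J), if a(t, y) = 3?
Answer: 1161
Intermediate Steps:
n = 1221
n + a(-3, 5)*(-31 + J) = 1221 + 3*(-31 + 11) = 1221 + 3*(-20) = 1221 - 60 = 1161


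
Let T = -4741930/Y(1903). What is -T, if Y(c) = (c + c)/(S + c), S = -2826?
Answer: -12649715/11 ≈ -1.1500e+6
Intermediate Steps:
Y(c) = 2*c/(-2826 + c) (Y(c) = (c + c)/(-2826 + c) = (2*c)/(-2826 + c) = 2*c/(-2826 + c))
T = 12649715/11 (T = -4741930/(2*1903/(-2826 + 1903)) = -4741930/(2*1903/(-923)) = -4741930/(2*1903*(-1/923)) = -4741930/(-3806/923) = -4741930*(-923/3806) = 12649715/11 ≈ 1.1500e+6)
-T = -1*12649715/11 = -12649715/11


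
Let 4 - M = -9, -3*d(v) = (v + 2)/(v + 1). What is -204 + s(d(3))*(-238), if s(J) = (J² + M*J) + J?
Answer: 82297/72 ≈ 1143.0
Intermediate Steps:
d(v) = -(2 + v)/(3*(1 + v)) (d(v) = -(v + 2)/(3*(v + 1)) = -(2 + v)/(3*(1 + v)))
M = 13 (M = 4 - 1*(-9) = 4 + 9 = 13)
s(J) = J² + 14*J (s(J) = (J² + 13*J) + J = J² + 14*J)
-204 + s(d(3))*(-238) = -204 + (((-2 - 1*3)/(3*(1 + 3)))*(14 + (-2 - 1*3)/(3*(1 + 3))))*(-238) = -204 + (((⅓)*(-2 - 3)/4)*(14 + (⅓)*(-2 - 3)/4))*(-238) = -204 + (((⅓)*(¼)*(-5))*(14 + (⅓)*(¼)*(-5)))*(-238) = -204 - 5*(14 - 5/12)/12*(-238) = -204 - 5/12*163/12*(-238) = -204 - 815/144*(-238) = -204 + 96985/72 = 82297/72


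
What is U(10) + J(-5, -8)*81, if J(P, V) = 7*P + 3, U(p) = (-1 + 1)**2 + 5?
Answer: -2587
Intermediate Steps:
U(p) = 5 (U(p) = 0**2 + 5 = 0 + 5 = 5)
J(P, V) = 3 + 7*P
U(10) + J(-5, -8)*81 = 5 + (3 + 7*(-5))*81 = 5 + (3 - 35)*81 = 5 - 32*81 = 5 - 2592 = -2587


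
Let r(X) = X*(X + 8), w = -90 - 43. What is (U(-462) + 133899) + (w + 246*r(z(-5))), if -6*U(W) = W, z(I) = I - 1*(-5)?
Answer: 133843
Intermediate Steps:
z(I) = 5 + I (z(I) = I + 5 = 5 + I)
U(W) = -W/6
w = -133
r(X) = X*(8 + X)
(U(-462) + 133899) + (w + 246*r(z(-5))) = (-⅙*(-462) + 133899) + (-133 + 246*((5 - 5)*(8 + (5 - 5)))) = (77 + 133899) + (-133 + 246*(0*(8 + 0))) = 133976 + (-133 + 246*(0*8)) = 133976 + (-133 + 246*0) = 133976 + (-133 + 0) = 133976 - 133 = 133843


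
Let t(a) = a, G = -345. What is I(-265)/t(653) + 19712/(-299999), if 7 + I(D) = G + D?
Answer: -28281617/27985621 ≈ -1.0106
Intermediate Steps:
I(D) = -352 + D (I(D) = -7 + (-345 + D) = -352 + D)
I(-265)/t(653) + 19712/(-299999) = (-352 - 265)/653 + 19712/(-299999) = -617*1/653 + 19712*(-1/299999) = -617/653 - 2816/42857 = -28281617/27985621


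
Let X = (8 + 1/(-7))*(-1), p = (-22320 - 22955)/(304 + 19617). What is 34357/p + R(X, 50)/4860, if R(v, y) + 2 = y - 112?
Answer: -91836341/6075 ≈ -15117.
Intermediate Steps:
p = -25/11 (p = -45275/19921 = -45275*1/19921 = -25/11 ≈ -2.2727)
X = -55/7 (X = (8 - 1/7)*(-1) = (55/7)*(-1) = -55/7 ≈ -7.8571)
R(v, y) = -114 + y (R(v, y) = -2 + (y - 112) = -2 + (-112 + y) = -114 + y)
34357/p + R(X, 50)/4860 = 34357/(-25/11) + (-114 + 50)/4860 = 34357*(-11/25) - 64*1/4860 = -377927/25 - 16/1215 = -91836341/6075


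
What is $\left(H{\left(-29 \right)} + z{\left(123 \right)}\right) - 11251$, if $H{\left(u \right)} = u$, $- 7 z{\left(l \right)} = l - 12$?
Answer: $- \frac{79071}{7} \approx -11296.0$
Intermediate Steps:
$z{\left(l \right)} = \frac{12}{7} - \frac{l}{7}$ ($z{\left(l \right)} = - \frac{l - 12}{7} = - \frac{-12 + l}{7} = \frac{12}{7} - \frac{l}{7}$)
$\left(H{\left(-29 \right)} + z{\left(123 \right)}\right) - 11251 = \left(-29 + \left(\frac{12}{7} - \frac{123}{7}\right)\right) - 11251 = \left(-29 - \frac{111}{7}\right) - 11251 = - \frac{314}{7} - 11251 = - \frac{79071}{7}$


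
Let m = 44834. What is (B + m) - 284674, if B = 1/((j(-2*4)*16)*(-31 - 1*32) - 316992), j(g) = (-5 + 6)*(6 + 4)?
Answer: -78444948481/327072 ≈ -2.3984e+5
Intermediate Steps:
j(g) = 10 (j(g) = 1*10 = 10)
B = -1/327072 (B = 1/((10*16)*(-31 - 1*32) - 316992) = 1/(160*(-31 - 32) - 316992) = 1/(160*(-63) - 316992) = 1/(-10080 - 316992) = 1/(-327072) = -1/327072 ≈ -3.0574e-6)
(B + m) - 284674 = (-1/327072 + 44834) - 284674 = 14663946047/327072 - 284674 = -78444948481/327072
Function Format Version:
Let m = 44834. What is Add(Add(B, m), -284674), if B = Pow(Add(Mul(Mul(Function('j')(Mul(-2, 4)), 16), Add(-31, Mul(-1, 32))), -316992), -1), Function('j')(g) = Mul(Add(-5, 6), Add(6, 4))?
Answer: Rational(-78444948481, 327072) ≈ -2.3984e+5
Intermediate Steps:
Function('j')(g) = 10 (Function('j')(g) = Mul(1, 10) = 10)
B = Rational(-1, 327072) (B = Pow(Add(Mul(Mul(10, 16), Add(-31, Mul(-1, 32))), -316992), -1) = Pow(Add(Mul(160, Add(-31, -32)), -316992), -1) = Pow(Add(Mul(160, -63), -316992), -1) = Pow(Add(-10080, -316992), -1) = Pow(-327072, -1) = Rational(-1, 327072) ≈ -3.0574e-6)
Add(Add(B, m), -284674) = Add(Add(Rational(-1, 327072), 44834), -284674) = Add(Rational(14663946047, 327072), -284674) = Rational(-78444948481, 327072)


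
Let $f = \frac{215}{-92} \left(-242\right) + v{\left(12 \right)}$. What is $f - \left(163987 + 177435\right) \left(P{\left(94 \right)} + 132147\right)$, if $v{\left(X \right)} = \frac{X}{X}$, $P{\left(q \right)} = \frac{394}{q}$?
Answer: $- \frac{97547977480805}{2162} \approx -4.5119 \cdot 10^{10}$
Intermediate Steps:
$v{\left(X \right)} = 1$
$f = \frac{26061}{46}$ ($f = \frac{215}{-92} \left(-242\right) + 1 = 215 \left(- \frac{1}{92}\right) \left(-242\right) + 1 = \left(- \frac{215}{92}\right) \left(-242\right) + 1 = \frac{26015}{46} + 1 = \frac{26061}{46} \approx 566.54$)
$f - \left(163987 + 177435\right) \left(P{\left(94 \right)} + 132147\right) = \frac{26061}{46} - \left(163987 + 177435\right) \left(\frac{394}{94} + 132147\right) = \frac{26061}{46} - 341422 \left(394 \cdot \frac{1}{94} + 132147\right) = \frac{26061}{46} - 341422 \left(\frac{197}{47} + 132147\right) = \frac{26061}{46} - 341422 \cdot \frac{6211106}{47} = \frac{26061}{46} - \frac{2120608232732}{47} = - \frac{97547977480805}{2162}$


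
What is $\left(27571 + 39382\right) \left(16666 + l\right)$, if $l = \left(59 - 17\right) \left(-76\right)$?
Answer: $902124722$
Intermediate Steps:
$l = -3192$ ($l = 42 \left(-76\right) = -3192$)
$\left(27571 + 39382\right) \left(16666 + l\right) = \left(27571 + 39382\right) \left(16666 - 3192\right) = 66953 \cdot 13474 = 902124722$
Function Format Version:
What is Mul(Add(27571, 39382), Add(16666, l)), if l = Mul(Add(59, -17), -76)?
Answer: 902124722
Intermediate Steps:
l = -3192 (l = Mul(42, -76) = -3192)
Mul(Add(27571, 39382), Add(16666, l)) = Mul(Add(27571, 39382), Add(16666, -3192)) = Mul(66953, 13474) = 902124722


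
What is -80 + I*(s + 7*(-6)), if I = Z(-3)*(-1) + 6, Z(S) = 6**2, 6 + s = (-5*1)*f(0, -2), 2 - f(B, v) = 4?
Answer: 1060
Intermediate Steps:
f(B, v) = -2 (f(B, v) = 2 - 1*4 = 2 - 4 = -2)
s = 4 (s = -6 - 5*1*(-2) = -6 - 5*(-2) = -6 + 10 = 4)
Z(S) = 36
I = -30 (I = 36*(-1) + 6 = -36 + 6 = -30)
-80 + I*(s + 7*(-6)) = -80 - 30*(4 + 7*(-6)) = -80 - 30*(4 - 42) = -80 - 30*(-38) = -80 + 1140 = 1060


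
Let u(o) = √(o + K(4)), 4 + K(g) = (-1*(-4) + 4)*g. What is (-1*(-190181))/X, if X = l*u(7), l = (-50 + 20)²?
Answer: 190181*√35/31500 ≈ 35.718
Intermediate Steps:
l = 900 (l = (-30)² = 900)
K(g) = -4 + 8*g (K(g) = -4 + (-1*(-4) + 4)*g = -4 + (4 + 4)*g = -4 + 8*g)
u(o) = √(28 + o) (u(o) = √(o + (-4 + 8*4)) = √(o + (-4 + 32)) = √(o + 28) = √(28 + o))
X = 900*√35 (X = 900*√(28 + 7) = 900*√35 ≈ 5324.5)
(-1*(-190181))/X = (-1*(-190181))/((900*√35)) = 190181*(√35/31500) = 190181*√35/31500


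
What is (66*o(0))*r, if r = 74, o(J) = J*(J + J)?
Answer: 0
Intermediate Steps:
o(J) = 2*J² (o(J) = J*(2*J) = 2*J²)
(66*o(0))*r = (66*(2*0²))*74 = (66*(2*0))*74 = (66*0)*74 = 0*74 = 0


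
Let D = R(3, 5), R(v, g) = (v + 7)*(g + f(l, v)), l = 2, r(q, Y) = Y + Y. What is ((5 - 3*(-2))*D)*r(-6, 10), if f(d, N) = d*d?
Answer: 19800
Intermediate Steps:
r(q, Y) = 2*Y
f(d, N) = d²
R(v, g) = (4 + g)*(7 + v) (R(v, g) = (v + 7)*(g + 2²) = (7 + v)*(g + 4) = (7 + v)*(4 + g) = (4 + g)*(7 + v))
D = 90 (D = 28 + 4*3 + 7*5 + 5*3 = 28 + 12 + 35 + 15 = 90)
((5 - 3*(-2))*D)*r(-6, 10) = ((5 - 3*(-2))*90)*(2*10) = ((5 + 6)*90)*20 = (11*90)*20 = 990*20 = 19800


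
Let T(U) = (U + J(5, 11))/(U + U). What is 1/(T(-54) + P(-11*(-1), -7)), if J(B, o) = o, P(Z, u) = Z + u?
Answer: 108/475 ≈ 0.22737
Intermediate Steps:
T(U) = (11 + U)/(2*U) (T(U) = (U + 11)/(U + U) = (11 + U)/((2*U)) = (11 + U)*(1/(2*U)) = (11 + U)/(2*U))
1/(T(-54) + P(-11*(-1), -7)) = 1/((½)*(11 - 54)/(-54) + (-11*(-1) - 7)) = 1/((½)*(-1/54)*(-43) + (11 - 7)) = 1/(43/108 + 4) = 1/(475/108) = 108/475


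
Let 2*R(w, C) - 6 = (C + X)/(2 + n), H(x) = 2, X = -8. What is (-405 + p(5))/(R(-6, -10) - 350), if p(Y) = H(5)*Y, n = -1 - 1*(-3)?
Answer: 1580/1397 ≈ 1.1310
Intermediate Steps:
n = 2 (n = -1 + 3 = 2)
p(Y) = 2*Y
R(w, C) = 2 + C/8 (R(w, C) = 3 + ((C - 8)/(2 + 2))/2 = 3 + ((-8 + C)/4)/2 = 3 + ((-8 + C)*(¼))/2 = 3 + (-2 + C/4)/2 = 3 + (-1 + C/8) = 2 + C/8)
(-405 + p(5))/(R(-6, -10) - 350) = (-405 + 2*5)/((2 + (⅛)*(-10)) - 350) = (-405 + 10)/((2 - 5/4) - 350) = -395/(¾ - 350) = -395/(-1397/4) = -395*(-4/1397) = 1580/1397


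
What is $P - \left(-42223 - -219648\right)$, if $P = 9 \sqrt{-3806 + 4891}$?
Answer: $-177425 + 9 \sqrt{1085} \approx -1.7713 \cdot 10^{5}$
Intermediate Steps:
$P = 9 \sqrt{1085} \approx 296.45$
$P - \left(-42223 - -219648\right) = 9 \sqrt{1085} - \left(-42223 - -219648\right) = 9 \sqrt{1085} - \left(-42223 + 219648\right) = 9 \sqrt{1085} - 177425 = -177425 + 9 \sqrt{1085}$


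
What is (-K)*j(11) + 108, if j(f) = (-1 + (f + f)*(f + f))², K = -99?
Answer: 23095719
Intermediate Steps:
j(f) = (-1 + 4*f²)² (j(f) = (-1 + (2*f)*(2*f))² = (-1 + 4*f²)²)
(-K)*j(11) + 108 = (-1*(-99))*(-1 + 4*11²)² + 108 = 99*(-1 + 4*121)² + 108 = 99*(-1 + 484)² + 108 = 99*483² + 108 = 99*233289 + 108 = 23095611 + 108 = 23095719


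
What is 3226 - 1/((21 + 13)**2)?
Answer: 3729255/1156 ≈ 3226.0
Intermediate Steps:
3226 - 1/((21 + 13)**2) = 3226 - 1/(34**2) = 3226 - 1/1156 = 3729255/1156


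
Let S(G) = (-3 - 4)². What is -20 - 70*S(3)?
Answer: -3450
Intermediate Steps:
S(G) = 49 (S(G) = (-7)² = 49)
-20 - 70*S(3) = -20 - 70*49 = -20 - 3430 = -3450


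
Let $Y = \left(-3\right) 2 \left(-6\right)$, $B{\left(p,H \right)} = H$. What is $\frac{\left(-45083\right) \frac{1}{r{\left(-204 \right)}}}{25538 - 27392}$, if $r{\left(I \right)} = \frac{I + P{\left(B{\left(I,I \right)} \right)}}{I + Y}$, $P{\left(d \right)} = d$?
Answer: $\frac{315581}{31518} \approx 10.013$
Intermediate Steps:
$Y = 36$ ($Y = \left(-6\right) \left(-6\right) = 36$)
$r{\left(I \right)} = \frac{2 I}{36 + I}$ ($r{\left(I \right)} = \frac{I + I}{I + 36} = \frac{2 I}{36 + I}$)
$\frac{\left(-45083\right) \frac{1}{r{\left(-204 \right)}}}{25538 - 27392} = \frac{\left(-45083\right) \frac{1}{2 \left(-204\right) \frac{1}{36 - 204}}}{25538 - 27392} = \frac{\left(-45083\right) \frac{1}{2 \left(-204\right) \frac{1}{-168}}}{25538 - 27392} = \frac{\left(-45083\right) \frac{1}{2 \left(-204\right) \left(- \frac{1}{168}\right)}}{-1854} = - \frac{45083}{\frac{17}{7}} \left(- \frac{1}{1854}\right) = \left(-45083\right) \frac{7}{17} \left(- \frac{1}{1854}\right) = \left(- \frac{315581}{17}\right) \left(- \frac{1}{1854}\right) = \frac{315581}{31518}$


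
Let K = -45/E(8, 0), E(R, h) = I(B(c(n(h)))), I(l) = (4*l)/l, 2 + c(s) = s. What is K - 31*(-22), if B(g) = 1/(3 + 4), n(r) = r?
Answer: 2683/4 ≈ 670.75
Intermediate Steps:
c(s) = -2 + s
B(g) = ⅐ (B(g) = 1/7 = ⅐)
I(l) = 4
E(R, h) = 4
K = -45/4 ≈ -11.250
K - 31*(-22) = -45/4 - 31*(-22) = -45/4 + 682 = 2683/4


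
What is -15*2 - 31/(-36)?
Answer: -1049/36 ≈ -29.139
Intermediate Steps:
-15*2 - 31/(-36) = -30 - 31*(-1/36) = -30 + 31/36 = -1049/36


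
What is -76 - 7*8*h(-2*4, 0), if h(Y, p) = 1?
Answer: -132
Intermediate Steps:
-76 - 7*8*h(-2*4, 0) = -76 - 7*8 = -76 - 56 = -132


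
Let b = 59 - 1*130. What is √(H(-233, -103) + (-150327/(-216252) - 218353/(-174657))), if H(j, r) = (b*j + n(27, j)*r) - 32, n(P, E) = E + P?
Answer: √166128802286860453154961/2098329198 ≈ 194.24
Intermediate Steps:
b = -71 (b = 59 - 130 = -71)
H(j, r) = -32 - 71*j + r*(27 + j) (H(j, r) = (-71*j + (j + 27)*r) - 32 = (-71*j + (27 + j)*r) - 32 = (-71*j + r*(27 + j)) - 32 = -32 - 71*j + r*(27 + j))
√(H(-233, -103) + (-150327/(-216252) - 218353/(-174657))) = √((-32 - 71*(-233) - 103*(27 - 233)) + (-150327/(-216252) - 218353/(-174657))) = √((-32 + 16543 - 103*(-206)) + (-150327*(-1/216252) - 218353*(-1/174657))) = √((-32 + 16543 + 21218) + (16703/24028 + 218353/174657)) = √(37729 + 8163881755/4196658396) = √(158343888504439/4196658396) = √166128802286860453154961/2098329198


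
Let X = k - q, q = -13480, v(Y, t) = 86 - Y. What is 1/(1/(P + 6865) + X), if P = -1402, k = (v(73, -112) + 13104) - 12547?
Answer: 5463/76755151 ≈ 7.1174e-5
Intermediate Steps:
k = 570 (k = ((86 - 1*73) + 13104) - 12547 = ((86 - 73) + 13104) - 12547 = (13 + 13104) - 12547 = 13117 - 12547 = 570)
X = 14050 (X = 570 - 1*(-13480) = 570 + 13480 = 14050)
1/(1/(P + 6865) + X) = 1/(1/(-1402 + 6865) + 14050) = 1/(1/5463 + 14050) = 1/(76755151/5463) = 5463/76755151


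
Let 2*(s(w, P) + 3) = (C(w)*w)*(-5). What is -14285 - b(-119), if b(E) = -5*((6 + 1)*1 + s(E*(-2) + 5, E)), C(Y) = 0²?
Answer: -14265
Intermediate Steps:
C(Y) = 0
s(w, P) = -3 (s(w, P) = -3 + ((0*w)*(-5))/2 = -3 + (0*(-5))/2 = -3 + (½)*0 = -3 + 0 = -3)
b(E) = -20 (b(E) = -5*((6 + 1)*1 - 3) = -5*(7*1 - 3) = -5*(7 - 3) = -5*4 = -20)
-14285 - b(-119) = -14285 - 1*(-20) = -14285 + 20 = -14265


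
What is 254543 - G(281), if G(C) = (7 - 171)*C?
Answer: 300627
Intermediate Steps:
G(C) = -164*C
254543 - G(281) = 254543 - (-164)*281 = 254543 - 1*(-46084) = 254543 + 46084 = 300627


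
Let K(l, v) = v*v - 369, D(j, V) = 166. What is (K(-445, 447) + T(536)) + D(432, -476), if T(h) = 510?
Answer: 200116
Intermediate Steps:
K(l, v) = -369 + v² (K(l, v) = v² - 369 = -369 + v²)
(K(-445, 447) + T(536)) + D(432, -476) = ((-369 + 447²) + 510) + 166 = ((-369 + 199809) + 510) + 166 = (199440 + 510) + 166 = 199950 + 166 = 200116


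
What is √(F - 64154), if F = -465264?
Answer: I*√529418 ≈ 727.61*I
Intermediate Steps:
√(F - 64154) = √(-465264 - 64154) = √(-529418) = I*√529418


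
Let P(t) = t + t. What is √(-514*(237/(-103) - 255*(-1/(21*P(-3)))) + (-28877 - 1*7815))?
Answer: I*√161265889029/2163 ≈ 185.66*I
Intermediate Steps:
P(t) = 2*t
√(-514*(237/(-103) - 255*(-1/(21*P(-3)))) + (-28877 - 1*7815)) = √(-514*(237/(-103) - 255/(((2*(-3))*(-3))*7)) + (-28877 - 1*7815)) = √(-514*(237*(-1/103) - 255/(-6*(-3)*7)) + (-28877 - 7815)) = √(-514*(-237/103 - 255/(18*7)) - 36692) = √(-514*(-237/103 - 255/126) - 36692) = √(-514*(-237/103 - 255*1/126) - 36692) = √(-514*(-237/103 - 85/42) - 36692) = √(-514*(-18709/4326) - 36692) = √(4808213/2163 - 36692) = √(-74556583/2163) = I*√161265889029/2163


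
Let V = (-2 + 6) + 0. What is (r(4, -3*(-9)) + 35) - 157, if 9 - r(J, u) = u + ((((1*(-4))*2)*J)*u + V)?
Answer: 720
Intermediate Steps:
V = 4 (V = 4 + 0 = 4)
r(J, u) = 5 - u + 8*J*u (r(J, u) = 9 - (u + ((((1*(-4))*2)*J)*u + 4)) = 9 - (u + (((-4*2)*J)*u + 4)) = 9 - (u + ((-8*J)*u + 4)) = 9 - (u + (-8*J*u + 4)) = 9 - (u + (4 - 8*J*u)) = 9 - (4 + u - 8*J*u) = 9 + (-4 - u + 8*J*u) = 5 - u + 8*J*u)
(r(4, -3*(-9)) + 35) - 157 = ((5 - (-3)*(-9) + 8*4*(-3*(-9))) + 35) - 157 = ((5 - 1*27 + 8*4*27) + 35) - 157 = ((5 - 27 + 864) + 35) - 157 = (842 + 35) - 157 = 877 - 157 = 720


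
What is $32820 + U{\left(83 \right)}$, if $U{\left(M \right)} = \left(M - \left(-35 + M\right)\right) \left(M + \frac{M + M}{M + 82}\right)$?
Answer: $\frac{1180087}{33} \approx 35760.0$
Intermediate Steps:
$U{\left(M \right)} = 35 M + \frac{70 M}{82 + M}$ ($U{\left(M \right)} = 35 \left(M + \frac{2 M}{82 + M}\right) = 35 M + \frac{70 M}{82 + M}$)
$32820 + U{\left(83 \right)} = 32820 + 35 \cdot 83 \frac{1}{82 + 83} \left(84 + 83\right) = 32820 + 35 \cdot 83 \cdot \frac{1}{165} \cdot 167 = 32820 + \frac{97027}{33} = \frac{1180087}{33}$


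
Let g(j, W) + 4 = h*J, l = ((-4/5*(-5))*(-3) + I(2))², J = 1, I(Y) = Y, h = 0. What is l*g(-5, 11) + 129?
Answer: -271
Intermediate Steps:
l = 100 (l = ((-4/5*(-5))*(-3) + 2)² = ((-4*⅕*(-5))*(-3) + 2)² = (-⅘*(-5)*(-3) + 2)² = (4*(-3) + 2)² = (-12 + 2)² = (-10)² = 100)
g(j, W) = -4 (g(j, W) = -4 + 0*1 = -4 + 0 = -4)
l*g(-5, 11) + 129 = 100*(-4) + 129 = -400 + 129 = -271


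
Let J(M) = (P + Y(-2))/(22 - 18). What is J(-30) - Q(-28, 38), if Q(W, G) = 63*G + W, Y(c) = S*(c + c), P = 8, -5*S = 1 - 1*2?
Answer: -11821/5 ≈ -2364.2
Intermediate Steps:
S = ⅕ (S = -(1 - 1*2)/5 = -(1 - 2)/5 = -⅕*(-1) = ⅕ ≈ 0.20000)
Y(c) = 2*c/5 (Y(c) = (c + c)/5 = (2*c)/5 = 2*c/5)
Q(W, G) = W + 63*G
J(M) = 9/5 (J(M) = (8 + (⅖)*(-2))/(22 - 18) = (8 - ⅘)/4 = (36/5)*(¼) = 9/5)
J(-30) - Q(-28, 38) = 9/5 - (-28 + 63*38) = 9/5 - (-28 + 2394) = 9/5 - 1*2366 = 9/5 - 2366 = -11821/5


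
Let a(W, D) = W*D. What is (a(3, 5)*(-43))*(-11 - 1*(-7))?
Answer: 2580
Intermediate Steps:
a(W, D) = D*W
(a(3, 5)*(-43))*(-11 - 1*(-7)) = ((5*3)*(-43))*(-11 - 1*(-7)) = (15*(-43))*(-11 + 7) = -645*(-4) = 2580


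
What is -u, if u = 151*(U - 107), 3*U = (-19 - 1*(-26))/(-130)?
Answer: 6302287/390 ≈ 16160.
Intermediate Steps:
U = -7/390 (U = ((-19 - 1*(-26))/(-130))/3 = ((-19 + 26)*(-1/130))/3 = (7*(-1/130))/3 = (⅓)*(-7/130) = -7/390 ≈ -0.017949)
u = -6302287/390 (u = 151*(-7/390 - 107) = 151*(-41737/390) = -6302287/390 ≈ -16160.)
-u = -1*(-6302287/390) = 6302287/390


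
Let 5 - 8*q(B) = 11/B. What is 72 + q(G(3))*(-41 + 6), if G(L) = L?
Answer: 397/6 ≈ 66.167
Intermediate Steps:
q(B) = 5/8 - 11/(8*B)
72 + q(G(3))*(-41 + 6) = 72 + ((⅛)*(-11 + 5*3)/3)*(-41 + 6) = 72 + ((⅛)*(⅓)*(-11 + 15))*(-35) = 72 + ((⅛)*(⅓)*4)*(-35) = 72 + (⅙)*(-35) = 72 - 35/6 = 397/6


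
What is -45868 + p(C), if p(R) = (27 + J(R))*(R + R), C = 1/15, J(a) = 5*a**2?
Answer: -30958468/675 ≈ -45864.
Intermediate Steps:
C = 1/15 ≈ 0.066667
p(R) = 2*R*(27 + 5*R**2) (p(R) = (27 + 5*R**2)*(R + R) = (27 + 5*R**2)*(2*R) = 2*R*(27 + 5*R**2))
-45868 + p(C) = -45868 + (10*(1/15)**3 + 54*(1/15)) = -45868 + (10*(1/3375) + 18/5) = -45868 + (2/675 + 18/5) = -45868 + 2432/675 = -30958468/675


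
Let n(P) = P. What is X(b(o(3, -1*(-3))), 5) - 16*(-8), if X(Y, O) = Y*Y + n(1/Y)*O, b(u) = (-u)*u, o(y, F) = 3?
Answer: 1876/9 ≈ 208.44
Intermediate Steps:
b(u) = -u²
X(Y, O) = Y² + O/Y (X(Y, O) = Y*Y + O/Y = Y² + O/Y)
X(b(o(3, -1*(-3))), 5) - 16*(-8) = (5 + (-1*3²)³)/((-1*3²)) - 16*(-8) = (5 + (-1*9)³)/((-1*9)) + 128 = (5 + (-9)³)/(-9) + 128 = -(5 - 729)/9 + 128 = -⅑*(-724) + 128 = 724/9 + 128 = 1876/9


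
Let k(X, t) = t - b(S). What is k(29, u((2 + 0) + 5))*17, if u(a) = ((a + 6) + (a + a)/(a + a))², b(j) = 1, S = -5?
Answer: 3315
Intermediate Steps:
u(a) = (7 + a)² (u(a) = ((6 + a) + (2*a)/((2*a)))² = ((6 + a) + (2*a)*(1/(2*a)))² = ((6 + a) + 1)² = (7 + a)²)
k(X, t) = -1 + t (k(X, t) = t - 1*1 = t - 1 = -1 + t)
k(29, u((2 + 0) + 5))*17 = (-1 + (7 + ((2 + 0) + 5))²)*17 = (-1 + (7 + (2 + 5))²)*17 = (-1 + (7 + 7)²)*17 = (-1 + 14²)*17 = (-1 + 196)*17 = 195*17 = 3315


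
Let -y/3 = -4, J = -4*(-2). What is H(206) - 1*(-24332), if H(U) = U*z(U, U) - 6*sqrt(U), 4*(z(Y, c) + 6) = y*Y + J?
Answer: 150816 - 6*sqrt(206) ≈ 1.5073e+5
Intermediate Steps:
J = 8
y = 12 (y = -3*(-4) = 12)
z(Y, c) = -4 + 3*Y (z(Y, c) = -6 + (12*Y + 8)/4 = -6 + (8 + 12*Y)/4 = -6 + (2 + 3*Y) = -4 + 3*Y)
H(U) = -6*sqrt(U) + U*(-4 + 3*U) (H(U) = U*(-4 + 3*U) - 6*sqrt(U) = -6*sqrt(U) + U*(-4 + 3*U))
H(206) - 1*(-24332) = (-6*sqrt(206) + 206*(-4 + 3*206)) - 1*(-24332) = (-6*sqrt(206) + 206*(-4 + 618)) + 24332 = (-6*sqrt(206) + 206*614) + 24332 = (-6*sqrt(206) + 126484) + 24332 = (126484 - 6*sqrt(206)) + 24332 = 150816 - 6*sqrt(206)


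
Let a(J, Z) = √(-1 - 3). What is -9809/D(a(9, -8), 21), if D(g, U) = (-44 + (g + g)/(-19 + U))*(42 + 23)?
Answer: 107899/31525 + 9809*I/63050 ≈ 3.4226 + 0.15558*I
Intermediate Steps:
a(J, Z) = 2*I (a(J, Z) = √(-4) = 2*I)
D(g, U) = -2860 + 130*g/(-19 + U) (D(g, U) = (-44 + (2*g)/(-19 + U))*65 = (-44 + 2*g/(-19 + U))*65 = -2860 + 130*g/(-19 + U))
-9809/D(a(9, -8), 21) = -9809*(-19 + 21)/(130*(418 + 2*I - 22*21)) = -9809*1/(65*(418 + 2*I - 462)) = -(-107899/31525 - 9809*I/63050) = -9809*(-2860 - 130*I)/8196500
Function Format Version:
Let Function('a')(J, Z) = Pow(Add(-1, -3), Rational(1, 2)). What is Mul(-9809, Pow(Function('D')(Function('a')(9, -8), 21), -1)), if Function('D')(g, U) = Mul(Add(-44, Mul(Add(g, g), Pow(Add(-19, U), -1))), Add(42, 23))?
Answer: Add(Rational(107899, 31525), Mul(Rational(9809, 63050), I)) ≈ Add(3.4226, Mul(0.15558, I))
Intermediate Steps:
Function('a')(J, Z) = Mul(2, I) (Function('a')(J, Z) = Pow(-4, Rational(1, 2)) = Mul(2, I))
Function('D')(g, U) = Add(-2860, Mul(130, g, Pow(Add(-19, U), -1))) (Function('D')(g, U) = Mul(Add(-44, Mul(Mul(2, g), Pow(Add(-19, U), -1))), 65) = Mul(Add(-44, Mul(2, g, Pow(Add(-19, U), -1))), 65) = Add(-2860, Mul(130, g, Pow(Add(-19, U), -1))))
Mul(-9809, Pow(Function('D')(Function('a')(9, -8), 21), -1)) = Mul(-9809, Pow(Mul(130, Pow(Add(-19, 21), -1), Add(418, Mul(2, I), Mul(-22, 21))), -1)) = Mul(-9809, Pow(Mul(130, Pow(2, -1), Add(418, Mul(2, I), -462)), -1)) = Mul(-9809, Pow(Mul(130, Rational(1, 2), Add(-44, Mul(2, I))), -1)) = Mul(-9809, Pow(Add(-2860, Mul(130, I)), -1)) = Mul(-9809, Mul(Rational(1, 8196500), Add(-2860, Mul(-130, I)))) = Mul(Rational(-9809, 8196500), Add(-2860, Mul(-130, I)))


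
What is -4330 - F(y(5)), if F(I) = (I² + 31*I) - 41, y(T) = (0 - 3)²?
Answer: -4649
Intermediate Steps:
y(T) = 9 (y(T) = (-3)² = 9)
F(I) = -41 + I² + 31*I
-4330 - F(y(5)) = -4330 - (-41 + 9² + 31*9) = -4330 - (-41 + 81 + 279) = -4330 - 1*319 = -4330 - 319 = -4649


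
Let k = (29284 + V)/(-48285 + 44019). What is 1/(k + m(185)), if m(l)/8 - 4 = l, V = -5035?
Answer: 1422/2141981 ≈ 0.00066387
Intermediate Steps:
m(l) = 32 + 8*l
k = -8083/1422 (k = (29284 - 5035)/(-48285 + 44019) = 24249/(-4266) = 24249*(-1/4266) = -8083/1422 ≈ -5.6842)
1/(k + m(185)) = 1/(-8083/1422 + (32 + 8*185)) = 1/(-8083/1422 + (32 + 1480)) = 1/(-8083/1422 + 1512) = 1/(2141981/1422) = 1422/2141981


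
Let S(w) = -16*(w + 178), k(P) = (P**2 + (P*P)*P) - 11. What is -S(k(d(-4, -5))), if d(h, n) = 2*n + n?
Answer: -47728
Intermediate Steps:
d(h, n) = 3*n
k(P) = -11 + P**2 + P**3 (k(P) = (P**2 + P**2*P) - 11 = (P**2 + P**3) - 11 = -11 + P**2 + P**3)
S(w) = -2848 - 16*w (S(w) = -16*(178 + w) = -2848 - 16*w)
-S(k(d(-4, -5))) = -(-2848 - 16*(-11 + (3*(-5))**2 + (3*(-5))**3)) = -(-2848 - 16*(-11 + (-15)**2 + (-15)**3)) = -(-2848 - 16*(-11 + 225 - 3375)) = -(-2848 - 16*(-3161)) = -(-2848 + 50576) = -1*47728 = -47728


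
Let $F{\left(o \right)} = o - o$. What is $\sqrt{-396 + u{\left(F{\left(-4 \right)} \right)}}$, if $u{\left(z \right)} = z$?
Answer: $6 i \sqrt{11} \approx 19.9 i$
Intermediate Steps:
$F{\left(o \right)} = 0$
$\sqrt{-396 + u{\left(F{\left(-4 \right)} \right)}} = \sqrt{-396 + 0} = \sqrt{-396} = 6 i \sqrt{11}$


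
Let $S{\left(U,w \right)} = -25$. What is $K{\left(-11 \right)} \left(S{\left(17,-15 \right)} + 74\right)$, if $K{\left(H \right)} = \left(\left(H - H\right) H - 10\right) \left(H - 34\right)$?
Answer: $22050$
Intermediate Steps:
$K{\left(H \right)} = 340 - 10 H$ ($K{\left(H \right)} = \left(0 H - 10\right) \left(-34 + H\right) = \left(0 - 10\right) \left(-34 + H\right) = - 10 \left(-34 + H\right) = 340 - 10 H$)
$K{\left(-11 \right)} \left(S{\left(17,-15 \right)} + 74\right) = \left(340 - -110\right) \left(-25 + 74\right) = \left(340 + 110\right) 49 = 450 \cdot 49 = 22050$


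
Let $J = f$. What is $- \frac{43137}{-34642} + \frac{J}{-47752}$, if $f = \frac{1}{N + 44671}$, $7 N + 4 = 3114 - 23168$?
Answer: $\frac{301400322411421}{242045343282488} \approx 1.2452$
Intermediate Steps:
$N = - \frac{20058}{7}$ ($N = - \frac{4}{7} + \frac{3114 - 23168}{7} = - \frac{4}{7} + \frac{1}{7} \left(-20054\right) = - \frac{4}{7} - \frac{20054}{7} = - \frac{20058}{7} \approx -2865.4$)
$f = \frac{7}{292639}$ ($f = \frac{1}{- \frac{20058}{7} + 44671} = \frac{1}{\frac{292639}{7}} = \frac{7}{292639} \approx 2.392 \cdot 10^{-5}$)
$J = \frac{7}{292639} \approx 2.392 \cdot 10^{-5}$
$- \frac{43137}{-34642} + \frac{J}{-47752} = - \frac{43137}{-34642} + \frac{7}{292639 \left(-47752\right)} = \left(-43137\right) \left(- \frac{1}{34642}\right) + \frac{7}{292639} \left(- \frac{1}{47752}\right) = \frac{43137}{34642} - \frac{7}{13974097528} = \frac{301400322411421}{242045343282488}$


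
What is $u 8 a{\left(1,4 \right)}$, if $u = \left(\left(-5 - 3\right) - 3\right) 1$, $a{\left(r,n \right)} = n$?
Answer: $-352$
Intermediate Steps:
$u = -11$ ($u = \left(\left(-5 - 3\right) - 3\right) 1 = \left(-8 - 3\right) 1 = \left(-11\right) 1 = -11$)
$u 8 a{\left(1,4 \right)} = \left(-11\right) 8 \cdot 4 = \left(-88\right) 4 = -352$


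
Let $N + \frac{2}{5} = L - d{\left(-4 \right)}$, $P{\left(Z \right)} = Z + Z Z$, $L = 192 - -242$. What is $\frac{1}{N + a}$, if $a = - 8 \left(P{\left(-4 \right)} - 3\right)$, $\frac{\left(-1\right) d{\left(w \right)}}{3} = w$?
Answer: $\frac{5}{1748} \approx 0.0028604$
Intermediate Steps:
$L = 434$ ($L = 192 + 242 = 434$)
$d{\left(w \right)} = - 3 w$
$P{\left(Z \right)} = Z + Z^{2}$
$N = \frac{2108}{5}$ ($N = - \frac{2}{5} + \left(434 - \left(-3\right) \left(-4\right)\right) = - \frac{2}{5} + \left(434 - 12\right) = - \frac{2}{5} + 422 = \frac{2108}{5} \approx 421.6$)
$a = -72$ ($a = - 8 \left(- 4 \left(1 - 4\right) - 3\right) = - 8 \left(\left(-4\right) \left(-3\right) - 3\right) = - 8 \left(12 - 3\right) = \left(-8\right) 9 = -72$)
$\frac{1}{N + a} = \frac{1}{\frac{2108}{5} - 72} = \frac{1}{\frac{1748}{5}} = \frac{5}{1748}$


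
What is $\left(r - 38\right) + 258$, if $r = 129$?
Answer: $349$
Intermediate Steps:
$\left(r - 38\right) + 258 = \left(129 - 38\right) + 258 = 91 + 258 = 349$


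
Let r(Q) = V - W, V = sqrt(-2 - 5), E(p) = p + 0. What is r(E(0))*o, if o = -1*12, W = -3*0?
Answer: -12*I*sqrt(7) ≈ -31.749*I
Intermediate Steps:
E(p) = p
V = I*sqrt(7) (V = sqrt(-7) = I*sqrt(7) ≈ 2.6458*I)
W = 0
r(Q) = I*sqrt(7) (r(Q) = I*sqrt(7) - 1*0 = I*sqrt(7) + 0 = I*sqrt(7))
o = -12
r(E(0))*o = (I*sqrt(7))*(-12) = -12*I*sqrt(7)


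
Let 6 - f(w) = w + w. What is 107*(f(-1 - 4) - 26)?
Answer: -1070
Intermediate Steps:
f(w) = 6 - 2*w (f(w) = 6 - (w + w) = 6 - 2*w)
107*(f(-1 - 4) - 26) = 107*((6 - 2*(-1 - 4)) - 26) = 107*((6 - 2*(-5)) - 26) = 107*((6 + 10) - 26) = 107*(16 - 26) = 107*(-10) = -1070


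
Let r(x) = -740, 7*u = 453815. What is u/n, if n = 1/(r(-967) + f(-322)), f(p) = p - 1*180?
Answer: -563638230/7 ≈ -8.0520e+7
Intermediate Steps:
u = 453815/7 (u = (1/7)*453815 = 453815/7 ≈ 64831.)
f(p) = -180 + p (f(p) = p - 180 = -180 + p)
n = -1/1242 (n = 1/(-740 + (-180 - 322)) = 1/(-740 - 502) = 1/(-1242) = -1/1242 ≈ -0.00080515)
u/n = 453815/(7*(-1/1242)) = (453815/7)*(-1242) = -563638230/7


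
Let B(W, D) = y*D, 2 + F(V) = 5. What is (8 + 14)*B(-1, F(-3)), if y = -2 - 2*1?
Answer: -264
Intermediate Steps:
y = -4 (y = -2 - 2 = -4)
F(V) = 3 (F(V) = -2 + 5 = 3)
B(W, D) = -4*D
(8 + 14)*B(-1, F(-3)) = (8 + 14)*(-4*3) = 22*(-12) = -264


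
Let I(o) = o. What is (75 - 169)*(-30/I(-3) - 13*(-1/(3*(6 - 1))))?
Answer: -15322/15 ≈ -1021.5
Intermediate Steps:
(75 - 169)*(-30/I(-3) - 13*(-1/(3*(6 - 1)))) = (75 - 169)*(-30/(-3) - 13*(-1/(3*(6 - 1)))) = -94*(-30*(-⅓) - 13/((-3*5))) = -94*(10 - 13/(-15)) = -94*(10 - 13*(-1/15)) = -94*(10 + 13/15) = -94*163/15 = -15322/15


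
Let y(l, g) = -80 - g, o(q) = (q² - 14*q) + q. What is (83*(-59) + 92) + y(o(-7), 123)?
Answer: -5008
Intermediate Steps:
o(q) = q² - 13*q
(83*(-59) + 92) + y(o(-7), 123) = (83*(-59) + 92) + (-80 - 1*123) = (-4897 + 92) + (-80 - 123) = -4805 - 203 = -5008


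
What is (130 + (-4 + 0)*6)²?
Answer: 11236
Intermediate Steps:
(130 + (-4 + 0)*6)² = (130 - 4*6)² = (130 - 24)² = 106² = 11236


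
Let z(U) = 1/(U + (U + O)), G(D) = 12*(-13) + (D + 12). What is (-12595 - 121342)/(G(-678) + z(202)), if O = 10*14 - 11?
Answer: 71388421/438125 ≈ 162.94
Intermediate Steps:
G(D) = -144 + D (G(D) = -156 + (12 + D) = -144 + D)
O = 129 (O = 140 - 11 = 129)
z(U) = 1/(129 + 2*U) (z(U) = 1/(U + (U + 129)) = 1/(U + (129 + U)) = 1/(129 + 2*U))
(-12595 - 121342)/(G(-678) + z(202)) = (-12595 - 121342)/((-144 - 678) + 1/(129 + 2*202)) = -133937/(-822 + 1/(129 + 404)) = -133937/(-822 + 1/533) = -133937/(-438125/533) = -133937*(-533/438125) = 71388421/438125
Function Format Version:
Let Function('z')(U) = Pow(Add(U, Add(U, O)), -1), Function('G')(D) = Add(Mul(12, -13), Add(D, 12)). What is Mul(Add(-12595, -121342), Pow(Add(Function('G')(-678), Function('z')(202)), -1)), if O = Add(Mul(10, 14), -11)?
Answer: Rational(71388421, 438125) ≈ 162.94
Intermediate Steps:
Function('G')(D) = Add(-144, D) (Function('G')(D) = Add(-156, Add(12, D)) = Add(-144, D))
O = 129 (O = Add(140, -11) = 129)
Function('z')(U) = Pow(Add(129, Mul(2, U)), -1) (Function('z')(U) = Pow(Add(U, Add(U, 129)), -1) = Pow(Add(U, Add(129, U)), -1) = Pow(Add(129, Mul(2, U)), -1))
Mul(Add(-12595, -121342), Pow(Add(Function('G')(-678), Function('z')(202)), -1)) = Mul(Add(-12595, -121342), Pow(Add(Add(-144, -678), Pow(Add(129, Mul(2, 202)), -1)), -1)) = Mul(-133937, Pow(Add(-822, Pow(Add(129, 404), -1)), -1)) = Mul(-133937, Pow(Add(-822, Pow(533, -1)), -1)) = Mul(-133937, Pow(Add(-822, Rational(1, 533)), -1)) = Mul(-133937, Pow(Rational(-438125, 533), -1)) = Mul(-133937, Rational(-533, 438125)) = Rational(71388421, 438125)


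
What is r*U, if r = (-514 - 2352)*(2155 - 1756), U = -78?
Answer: 89195652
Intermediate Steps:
r = -1143534 (r = -2866*399 = -1143534)
r*U = -1143534*(-78) = 89195652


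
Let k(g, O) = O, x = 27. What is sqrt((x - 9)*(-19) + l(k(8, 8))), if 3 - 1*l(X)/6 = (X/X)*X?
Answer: 2*I*sqrt(93) ≈ 19.287*I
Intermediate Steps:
l(X) = 18 - 6*X (l(X) = 18 - 6*X/X*X = 18 - 6*X)
sqrt((x - 9)*(-19) + l(k(8, 8))) = sqrt((27 - 9)*(-19) + (18 - 6*8)) = sqrt(18*(-19) + (18 - 48)) = sqrt(-342 - 30) = sqrt(-372) = 2*I*sqrt(93)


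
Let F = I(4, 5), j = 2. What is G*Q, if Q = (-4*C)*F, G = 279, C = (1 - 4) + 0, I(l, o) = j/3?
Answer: 2232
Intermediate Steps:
I(l, o) = ⅔ (I(l, o) = 2/3 = 2*(⅓) = ⅔)
C = -3 (C = -3 + 0 = -3)
F = ⅔ ≈ 0.66667
Q = 8 (Q = -4*(-3)*(⅔) = 12*(⅔) = 8)
G*Q = 279*8 = 2232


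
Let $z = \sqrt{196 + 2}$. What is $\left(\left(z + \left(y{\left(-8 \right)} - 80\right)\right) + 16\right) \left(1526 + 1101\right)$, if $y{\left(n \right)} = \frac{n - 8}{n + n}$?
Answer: $-165501 + 7881 \sqrt{22} \approx -1.2854 \cdot 10^{5}$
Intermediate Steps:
$z = 3 \sqrt{22}$ ($z = \sqrt{198} = 3 \sqrt{22} \approx 14.071$)
$y{\left(n \right)} = \frac{-8 + n}{2 n}$
$\left(\left(z + \left(y{\left(-8 \right)} - 80\right)\right) + 16\right) \left(1526 + 1101\right) = \left(\left(3 \sqrt{22} - \left(80 - \frac{-8 - 8}{2 \left(-8\right)}\right)\right) + 16\right) \left(1526 + 1101\right) = \left(\left(3 \sqrt{22} - \left(80 + \frac{1}{16} \left(-16\right)\right)\right) + 16\right) 2627 = \left(\left(3 \sqrt{22} + \left(1 - 80\right)\right) + 16\right) 2627 = \left(\left(3 \sqrt{22} - 79\right) + 16\right) 2627 = \left(\left(-79 + 3 \sqrt{22}\right) + 16\right) 2627 = \left(-63 + 3 \sqrt{22}\right) 2627 = -165501 + 7881 \sqrt{22}$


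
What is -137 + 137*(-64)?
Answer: -8905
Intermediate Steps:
-137 + 137*(-64) = -137 - 8768 = -8905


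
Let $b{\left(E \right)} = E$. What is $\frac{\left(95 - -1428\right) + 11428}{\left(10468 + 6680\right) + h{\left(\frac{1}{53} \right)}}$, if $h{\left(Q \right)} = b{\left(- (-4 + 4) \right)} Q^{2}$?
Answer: $\frac{4317}{5716} \approx 0.75525$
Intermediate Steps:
$h{\left(Q \right)} = 0$ ($h{\left(Q \right)} = - (-4 + 4) Q^{2} = \left(-1\right) 0 Q^{2} = 0 Q^{2} = 0$)
$\frac{\left(95 - -1428\right) + 11428}{\left(10468 + 6680\right) + h{\left(\frac{1}{53} \right)}} = \frac{\left(95 - -1428\right) + 11428}{\left(10468 + 6680\right) + 0} = \frac{\left(95 + 1428\right) + 11428}{17148 + 0} = \frac{1523 + 11428}{17148} = 12951 \cdot \frac{1}{17148} = \frac{4317}{5716}$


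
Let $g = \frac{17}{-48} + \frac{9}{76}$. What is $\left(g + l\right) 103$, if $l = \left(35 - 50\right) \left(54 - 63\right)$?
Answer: $\frac{12659215}{912} \approx 13881.0$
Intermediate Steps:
$g = - \frac{215}{912}$ ($g = 17 \left(- \frac{1}{48}\right) + 9 \cdot \frac{1}{76} = - \frac{17}{48} + \frac{9}{76} = - \frac{215}{912} \approx -0.23575$)
$l = 135$ ($l = \left(-15\right) \left(-9\right) = 135$)
$\left(g + l\right) 103 = \left(- \frac{215}{912} + 135\right) 103 = \frac{122905}{912} \cdot 103 = \frac{12659215}{912}$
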